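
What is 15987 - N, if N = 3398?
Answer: 12589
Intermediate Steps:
15987 - N = 15987 - 1*3398 = 15987 - 3398 = 12589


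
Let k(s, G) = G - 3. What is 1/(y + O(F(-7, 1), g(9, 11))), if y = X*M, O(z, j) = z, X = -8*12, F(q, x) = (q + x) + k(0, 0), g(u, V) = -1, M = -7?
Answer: 1/663 ≈ 0.0015083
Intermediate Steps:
k(s, G) = -3 + G
F(q, x) = -3 + q + x (F(q, x) = (q + x) + (-3 + 0) = (q + x) - 3 = -3 + q + x)
X = -96
y = 672 (y = -96*(-7) = 672)
1/(y + O(F(-7, 1), g(9, 11))) = 1/(672 + (-3 - 7 + 1)) = 1/(672 - 9) = 1/663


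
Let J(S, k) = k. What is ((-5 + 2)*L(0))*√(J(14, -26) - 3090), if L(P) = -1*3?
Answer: 18*I*√779 ≈ 502.39*I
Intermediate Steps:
L(P) = -3
((-5 + 2)*L(0))*√(J(14, -26) - 3090) = ((-5 + 2)*(-3))*√(-26 - 3090) = (-3*(-3))*√(-3116) = 9*(2*I*√779) = 18*I*√779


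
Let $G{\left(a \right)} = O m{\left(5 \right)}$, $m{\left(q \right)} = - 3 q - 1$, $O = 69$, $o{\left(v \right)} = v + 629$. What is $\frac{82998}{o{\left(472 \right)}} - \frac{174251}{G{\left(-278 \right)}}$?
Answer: $\frac{94493381}{405168} \approx 233.22$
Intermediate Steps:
$o{\left(v \right)} = 629 + v$
$m{\left(q \right)} = -1 - 3 q$
$G{\left(a \right)} = -1104$ ($G{\left(a \right)} = 69 \left(-1 - 15\right) = 69 \left(-16\right) = -1104$)
$\frac{82998}{o{\left(472 \right)}} - \frac{174251}{G{\left(-278 \right)}} = \frac{82998}{629 + 472} - \frac{174251}{-1104} = \frac{82998}{1101} - - \frac{174251}{1104} = 82998 \cdot \frac{1}{1101} + \frac{174251}{1104} = \frac{27666}{367} + \frac{174251}{1104} = \frac{94493381}{405168}$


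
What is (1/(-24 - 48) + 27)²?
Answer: 3775249/5184 ≈ 728.25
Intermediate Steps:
(1/(-24 - 48) + 27)² = (1/(-72) + 27)² = (-1/72 + 27)² = (1943/72)² = 3775249/5184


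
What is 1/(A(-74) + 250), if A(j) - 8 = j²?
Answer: 1/5734 ≈ 0.00017440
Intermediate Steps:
A(j) = 8 + j²
1/(A(-74) + 250) = 1/((8 + (-74)²) + 250) = 1/((8 + 5476) + 250) = 1/(5484 + 250) = 1/5734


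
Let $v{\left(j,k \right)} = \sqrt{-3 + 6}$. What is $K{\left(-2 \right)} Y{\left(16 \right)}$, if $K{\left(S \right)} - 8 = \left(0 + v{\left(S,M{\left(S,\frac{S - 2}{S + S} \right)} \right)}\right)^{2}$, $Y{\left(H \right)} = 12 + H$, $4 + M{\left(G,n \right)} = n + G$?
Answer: $308$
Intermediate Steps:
$M{\left(G,n \right)} = -4 + G + n$ ($M{\left(G,n \right)} = -4 + \left(n + G\right) = -4 + \left(G + n\right) = -4 + G + n$)
$v{\left(j,k \right)} = \sqrt{3}$
$K{\left(S \right)} = 11$ ($K{\left(S \right)} = 8 + \left(0 + \sqrt{3}\right)^{2} = 8 + \left(\sqrt{3}\right)^{2} = 8 + 3 = 11$)
$K{\left(-2 \right)} Y{\left(16 \right)} = 11 \left(12 + 16\right) = 11 \cdot 28 = 308$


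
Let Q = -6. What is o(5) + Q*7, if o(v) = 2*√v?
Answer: -42 + 2*√5 ≈ -37.528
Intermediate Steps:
o(5) + Q*7 = 2*√5 - 6*7 = 2*√5 - 42 = -42 + 2*√5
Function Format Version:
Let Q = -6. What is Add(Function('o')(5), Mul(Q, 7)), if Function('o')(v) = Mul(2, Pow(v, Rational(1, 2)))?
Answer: Add(-42, Mul(2, Pow(5, Rational(1, 2)))) ≈ -37.528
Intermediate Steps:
Add(Function('o')(5), Mul(Q, 7)) = Add(Mul(2, Pow(5, Rational(1, 2))), Mul(-6, 7)) = Add(Mul(2, Pow(5, Rational(1, 2))), -42) = Add(-42, Mul(2, Pow(5, Rational(1, 2))))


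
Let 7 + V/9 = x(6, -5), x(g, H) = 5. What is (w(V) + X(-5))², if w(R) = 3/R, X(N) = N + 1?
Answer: 625/36 ≈ 17.361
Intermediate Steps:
X(N) = 1 + N
V = -18 (V = -63 + 9*5 = -63 + 45 = -18)
(w(V) + X(-5))² = (3/(-18) + (1 - 5))² = (3*(-1/18) - 4)² = (-⅙ - 4)² = (-25/6)² = 625/36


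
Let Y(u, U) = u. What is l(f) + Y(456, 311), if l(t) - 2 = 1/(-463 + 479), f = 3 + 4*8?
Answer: 7329/16 ≈ 458.06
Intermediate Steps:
f = 35 (f = 3 + 32 = 35)
l(t) = 33/16 (l(t) = 2 + 1/(-463 + 479) = 2 + 1/16 = 33/16)
l(f) + Y(456, 311) = 33/16 + 456 = 7329/16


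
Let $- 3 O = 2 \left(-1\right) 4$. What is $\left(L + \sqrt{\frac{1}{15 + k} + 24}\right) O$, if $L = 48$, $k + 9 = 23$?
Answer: $128 + \frac{8 \sqrt{20213}}{87} \approx 141.07$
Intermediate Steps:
$k = 14$ ($k = -9 + 23 = 14$)
$O = \frac{8}{3}$ ($O = - \frac{2 \left(-1\right) 4}{3} = - \frac{\left(-2\right) 4}{3} = \left(- \frac{1}{3}\right) \left(-8\right) = \frac{8}{3} \approx 2.6667$)
$\left(L + \sqrt{\frac{1}{15 + k} + 24}\right) O = \left(48 + \sqrt{\frac{1}{15 + 14} + 24}\right) \frac{8}{3} = \left(48 + \sqrt{\frac{1}{29} + 24}\right) \frac{8}{3} = \left(48 + \sqrt{\frac{697}{29}}\right) \frac{8}{3} = \left(48 + \frac{\sqrt{20213}}{29}\right) \frac{8}{3} = 128 + \frac{8 \sqrt{20213}}{87}$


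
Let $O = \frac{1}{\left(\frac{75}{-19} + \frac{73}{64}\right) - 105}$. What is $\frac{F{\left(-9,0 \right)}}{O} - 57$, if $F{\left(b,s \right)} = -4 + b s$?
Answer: $\frac{113765}{304} \approx 374.23$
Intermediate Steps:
$O = - \frac{1216}{131093}$ ($O = \frac{1}{\left(75 \left(- \frac{1}{19}\right) + 73 \cdot \frac{1}{64}\right) - 105} = \frac{1}{\left(- \frac{75}{19} + \frac{73}{64}\right) - 105} = \frac{1}{- \frac{3413}{1216} - 105} = \frac{1}{- \frac{131093}{1216}} = - \frac{1216}{131093} \approx -0.0092759$)
$\frac{F{\left(-9,0 \right)}}{O} - 57 = \frac{-4 - 0}{- \frac{1216}{131093}} - 57 = \left(-4 + 0\right) \left(- \frac{131093}{1216}\right) - 57 = \left(-4\right) \left(- \frac{131093}{1216}\right) - 57 = \frac{131093}{304} - 57 = \frac{113765}{304}$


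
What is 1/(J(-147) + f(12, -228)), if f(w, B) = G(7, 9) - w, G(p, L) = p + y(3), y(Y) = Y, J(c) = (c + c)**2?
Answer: 1/86434 ≈ 1.1570e-5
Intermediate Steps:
J(c) = 4*c**2 (J(c) = (2*c)**2 = 4*c**2)
G(p, L) = 3 + p (G(p, L) = p + 3 = 3 + p)
f(w, B) = 10 - w (f(w, B) = (3 + 7) - w = 10 - w)
1/(J(-147) + f(12, -228)) = 1/(4*(-147)**2 + (10 - 1*12)) = 1/(4*21609 + (10 - 12)) = 1/(86436 - 2) = 1/86434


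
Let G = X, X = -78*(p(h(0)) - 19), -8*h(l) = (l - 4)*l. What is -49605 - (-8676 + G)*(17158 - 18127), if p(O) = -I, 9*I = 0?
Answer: -7020591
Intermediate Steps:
I = 0 (I = (1/9)*0 = 0)
h(l) = -l*(-4 + l)/8 (h(l) = -(l - 4)*l/8 = -(-4 + l)*l/8 = -l*(-4 + l)/8)
p(O) = 0 (p(O) = -1*0 = 0)
X = 1482 (X = -78*(0 - 19) = -78*(-19) = 1482)
G = 1482
-49605 - (-8676 + G)*(17158 - 18127) = -49605 - (-8676 + 1482)*(17158 - 18127) = -49605 - (-7194)*(-969) = -49605 - 1*6970986 = -49605 - 6970986 = -7020591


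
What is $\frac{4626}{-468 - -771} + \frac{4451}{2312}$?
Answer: $\frac{4014655}{233512} \approx 17.193$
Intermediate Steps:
$\frac{4626}{-468 - -771} + \frac{4451}{2312} = \frac{4626}{-468 + 771} + 4451 \cdot \frac{1}{2312} = \frac{4626}{303} + \frac{4451}{2312} = 4626 \cdot \frac{1}{303} + \frac{4451}{2312} = \frac{1542}{101} + \frac{4451}{2312} = \frac{4014655}{233512}$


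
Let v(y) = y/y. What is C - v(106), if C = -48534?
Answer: -48535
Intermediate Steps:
v(y) = 1
C - v(106) = -48534 - 1*1 = -48534 - 1 = -48535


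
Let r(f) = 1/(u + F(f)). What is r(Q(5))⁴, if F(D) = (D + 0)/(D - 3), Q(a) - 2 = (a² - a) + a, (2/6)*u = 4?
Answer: 4096/121550625 ≈ 3.3698e-5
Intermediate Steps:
u = 12 (u = 3*4 = 12)
Q(a) = 2 + a² (Q(a) = 2 + ((a² - a) + a) = 2 + a²)
F(D) = D/(-3 + D)
r(f) = 1/(12 + f/(-3 + f))
r(Q(5))⁴ = ((-3 + (2 + 5²))/(-36 + 13*(2 + 5²)))⁴ = ((-3 + (2 + 25))/(-36 + 13*(2 + 25)))⁴ = ((-3 + 27)/(-36 + 13*27))⁴ = (24/(-36 + 351))⁴ = (24/315)⁴ = ((1/315)*24)⁴ = (8/105)⁴ = 4096/121550625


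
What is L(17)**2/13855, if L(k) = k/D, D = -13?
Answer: 17/137735 ≈ 0.00012343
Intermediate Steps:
L(k) = -k/13 (L(k) = k/(-13) = k*(-1/13) = -k/13)
L(17)**2/13855 = (-1/13*17)**2/13855 = (-17/13)**2*(1/13855) = (289/169)*(1/13855) = 17/137735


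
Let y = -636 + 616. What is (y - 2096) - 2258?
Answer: -4374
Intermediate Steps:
y = -20
(y - 2096) - 2258 = (-20 - 2096) - 2258 = -2116 - 2258 = -4374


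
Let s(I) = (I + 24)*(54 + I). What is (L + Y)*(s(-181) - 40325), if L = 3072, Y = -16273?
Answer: 269115586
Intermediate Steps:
s(I) = (24 + I)*(54 + I)
(L + Y)*(s(-181) - 40325) = (3072 - 16273)*((1296 + (-181)² + 78*(-181)) - 40325) = -13201*((1296 + 32761 - 14118) - 40325) = -13201*(19939 - 40325) = -13201*(-20386) = 269115586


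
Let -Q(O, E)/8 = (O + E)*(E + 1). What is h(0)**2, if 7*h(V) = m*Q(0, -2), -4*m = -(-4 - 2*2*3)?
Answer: 4096/49 ≈ 83.592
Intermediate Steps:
Q(O, E) = -8*(1 + E)*(E + O) (Q(O, E) = -8*(O + E)*(E + 1) = -8*(E + O)*(1 + E) = -8*(1 + E)*(E + O))
m = -4 (m = -(-1)*(-4 - 2*2*3)/4 = -(-1)*(-4 - 4*3)/4 = -(-1)*(-4 - 12)/4 = -(-1)*(-16)/4 = -1/4*16 = -4)
h(V) = 64/7 (h(V) = (-4*(-8*(-2) - 8*0 - 8*(-2)**2 - 8*(-2)*0))/7 = (-4*(16 + 0 - 8*4 + 0))/7 = (-4*(16 + 0 - 32 + 0))/7 = (-4*(-16))/7 = (1/7)*64 = 64/7)
h(0)**2 = (64/7)**2 = 4096/49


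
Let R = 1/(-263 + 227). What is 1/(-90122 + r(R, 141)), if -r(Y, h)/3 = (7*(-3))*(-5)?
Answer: -1/90437 ≈ -1.1057e-5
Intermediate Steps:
R = -1/36 (R = 1/(-36) = -1/36 ≈ -0.027778)
r(Y, h) = -315 (r(Y, h) = -3*7*(-3)*(-5) = -(-63)*(-5) = -3*105 = -315)
1/(-90122 + r(R, 141)) = 1/(-90122 - 315) = 1/(-90437) = -1/90437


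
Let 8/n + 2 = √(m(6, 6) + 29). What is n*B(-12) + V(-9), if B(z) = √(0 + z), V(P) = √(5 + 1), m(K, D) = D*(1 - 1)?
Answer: √6 + 16*I*√3*(2 + √29)/25 ≈ 2.4495 + 8.1866*I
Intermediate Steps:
m(K, D) = 0 (m(K, D) = D*0 = 0)
V(P) = √6
n = 8/(-2 + √29) (n = 8/(-2 + √(0 + 29)) = 8/(-2 + √29) ≈ 2.3633)
B(z) = √z
n*B(-12) + V(-9) = (16/25 + 8*√29/25)*√(-12) + √6 = (16/25 + 8*√29/25)*(2*I*√3) + √6 = 2*I*√3*(16/25 + 8*√29/25) + √6 = √6 + 2*I*√3*(16/25 + 8*√29/25)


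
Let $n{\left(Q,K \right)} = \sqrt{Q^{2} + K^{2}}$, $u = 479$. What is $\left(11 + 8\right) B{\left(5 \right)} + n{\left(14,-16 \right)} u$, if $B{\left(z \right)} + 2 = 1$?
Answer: $-19 + 958 \sqrt{113} \approx 10165.0$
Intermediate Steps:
$B{\left(z \right)} = -1$ ($B{\left(z \right)} = -2 + 1 = -1$)
$n{\left(Q,K \right)} = \sqrt{K^{2} + Q^{2}}$
$\left(11 + 8\right) B{\left(5 \right)} + n{\left(14,-16 \right)} u = \left(11 + 8\right) \left(-1\right) + \sqrt{\left(-16\right)^{2} + 14^{2}} \cdot 479 = 19 \left(-1\right) + \sqrt{256 + 196} \cdot 479 = -19 + \sqrt{452} \cdot 479 = -19 + 2 \sqrt{113} \cdot 479 = -19 + 958 \sqrt{113}$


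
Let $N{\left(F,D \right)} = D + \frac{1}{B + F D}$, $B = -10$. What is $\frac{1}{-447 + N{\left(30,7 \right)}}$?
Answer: $- \frac{200}{87999} \approx -0.0022728$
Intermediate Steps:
$N{\left(F,D \right)} = D + \frac{1}{-10 + D F}$ ($N{\left(F,D \right)} = D + \frac{1}{-10 + F D} = D + \frac{1}{-10 + D F}$)
$\frac{1}{-447 + N{\left(30,7 \right)}} = \frac{1}{-447 + \frac{1 - 70 + 30 \cdot 7^{2}}{-10 + 7 \cdot 30}} = \frac{1}{-447 + \frac{1 - 70 + 30 \cdot 49}{-10 + 210}} = \frac{1}{-447 + \frac{1 - 70 + 1470}{200}} = \frac{1}{-447 + \frac{1}{200} \cdot 1401} = \frac{1}{-447 + \frac{1401}{200}} = \frac{1}{- \frac{87999}{200}} = - \frac{200}{87999}$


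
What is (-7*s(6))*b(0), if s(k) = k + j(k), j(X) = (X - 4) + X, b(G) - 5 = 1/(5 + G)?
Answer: -2548/5 ≈ -509.60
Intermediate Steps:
b(G) = 5 + 1/(5 + G)
j(X) = -4 + 2*X (j(X) = (-4 + X) + X = -4 + 2*X)
s(k) = -4 + 3*k (s(k) = k + (-4 + 2*k) = -4 + 3*k)
(-7*s(6))*b(0) = (-7*(-4 + 3*6))*((26 + 5*0)/(5 + 0)) = (-7*(-4 + 18))*((26 + 0)/5) = (-7*14)*((1/5)*26) = -98*26/5 = -2548/5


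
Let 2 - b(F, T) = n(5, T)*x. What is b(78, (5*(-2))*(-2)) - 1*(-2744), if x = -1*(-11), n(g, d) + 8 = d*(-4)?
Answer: 3714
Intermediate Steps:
n(g, d) = -8 - 4*d (n(g, d) = -8 + d*(-4) = -8 - 4*d)
x = 11
b(F, T) = 90 + 44*T (b(F, T) = 2 - (-8 - 4*T)*11 = 2 - (-88 - 44*T) = 2 + (88 + 44*T) = 90 + 44*T)
b(78, (5*(-2))*(-2)) - 1*(-2744) = (90 + 44*((5*(-2))*(-2))) - 1*(-2744) = (90 + 44*(-10*(-2))) + 2744 = (90 + 44*20) + 2744 = (90 + 880) + 2744 = 970 + 2744 = 3714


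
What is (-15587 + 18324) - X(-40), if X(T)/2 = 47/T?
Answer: 54787/20 ≈ 2739.4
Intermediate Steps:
X(T) = 94/T (X(T) = 2*(47/T) = 94/T)
(-15587 + 18324) - X(-40) = (-15587 + 18324) - 94/(-40) = 2737 - 94*(-1)/40 = 2737 - 1*(-47/20) = 2737 + 47/20 = 54787/20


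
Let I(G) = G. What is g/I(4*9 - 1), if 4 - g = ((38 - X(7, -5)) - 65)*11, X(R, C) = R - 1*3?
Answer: 69/7 ≈ 9.8571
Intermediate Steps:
X(R, C) = -3 + R (X(R, C) = R - 3 = -3 + R)
g = 345 (g = 4 - ((38 - (-3 + 7)) - 65)*11 = 4 - ((38 - 1*4) - 65)*11 = 4 - ((38 - 4) - 65)*11 = 4 - (34 - 65)*11 = 4 - (-31)*11 = 4 - 1*(-341) = 4 + 341 = 345)
g/I(4*9 - 1) = 345/(4*9 - 1) = 345/(36 - 1) = 345/35 = 345*(1/35) = 69/7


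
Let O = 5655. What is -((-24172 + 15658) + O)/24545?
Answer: 2859/24545 ≈ 0.11648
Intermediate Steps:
-((-24172 + 15658) + O)/24545 = -((-24172 + 15658) + 5655)/24545 = -(-8514 + 5655)/24545 = -(-2859)/24545 = -1*(-2859/24545) = 2859/24545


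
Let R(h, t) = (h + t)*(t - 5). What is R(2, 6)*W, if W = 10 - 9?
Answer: 8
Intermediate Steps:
W = 1
R(h, t) = (-5 + t)*(h + t) (R(h, t) = (h + t)*(-5 + t) = (-5 + t)*(h + t))
R(2, 6)*W = (6² - 5*2 - 5*6 + 2*6)*1 = (36 - 10 - 30 + 12)*1 = 8*1 = 8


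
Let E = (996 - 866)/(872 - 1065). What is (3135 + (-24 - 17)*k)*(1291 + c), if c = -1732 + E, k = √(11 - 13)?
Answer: -267236805/193 + 3494963*I*√2/193 ≈ -1.3846e+6 + 25609.0*I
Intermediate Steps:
k = I*√2 (k = √(-2) = I*√2 ≈ 1.4142*I)
E = -130/193 (E = 130/(-193) = 130*(-1/193) = -130/193 ≈ -0.67358)
c = -334406/193 (c = -1732 - 130/193 = -334406/193 ≈ -1732.7)
(3135 + (-24 - 17)*k)*(1291 + c) = (3135 + (-24 - 17)*(I*√2))*(1291 - 334406/193) = (3135 - 41*I*√2)*(-85243/193) = -267236805/193 + 3494963*I*√2/193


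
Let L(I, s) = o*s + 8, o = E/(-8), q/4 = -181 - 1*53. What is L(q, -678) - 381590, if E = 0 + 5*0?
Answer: -381582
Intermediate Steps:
E = 0 (E = 0 + 0 = 0)
q = -936 (q = 4*(-181 - 1*53) = 4*(-181 - 53) = 4*(-234) = -936)
o = 0 (o = 0/(-8) = 0*(-⅛) = 0)
L(I, s) = 8 (L(I, s) = 0*s + 8 = 0 + 8 = 8)
L(q, -678) - 381590 = 8 - 381590 = -381582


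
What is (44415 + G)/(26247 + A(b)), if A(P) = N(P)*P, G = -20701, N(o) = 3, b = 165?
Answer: 11857/13371 ≈ 0.88677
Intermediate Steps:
A(P) = 3*P
(44415 + G)/(26247 + A(b)) = (44415 - 20701)/(26247 + 3*165) = 23714/(26247 + 495) = 23714/26742 = 23714*(1/26742) = 11857/13371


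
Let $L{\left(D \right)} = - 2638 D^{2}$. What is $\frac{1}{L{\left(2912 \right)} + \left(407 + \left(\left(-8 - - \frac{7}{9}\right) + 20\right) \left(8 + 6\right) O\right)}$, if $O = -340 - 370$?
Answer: $- \frac{9}{201327221485} \approx -4.4703 \cdot 10^{-11}$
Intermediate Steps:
$O = -710$
$\frac{1}{L{\left(2912 \right)} + \left(407 + \left(\left(-8 - - \frac{7}{9}\right) + 20\right) \left(8 + 6\right) O\right)} = \frac{1}{- 2638 \cdot 2912^{2} + \left(407 + \left(\left(-8 - - \frac{7}{9}\right) + 20\right) \left(8 + 6\right) \left(-710\right)\right)} = \frac{1}{\left(-2638\right) 8479744 + \left(407 + \left(\left(-8 - \left(-7\right) \frac{1}{9}\right) + 20\right) 14 \left(-710\right)\right)} = \frac{1}{-22369564672 + \left(407 + \left(\left(-8 - - \frac{7}{9}\right) + 20\right) 14 \left(-710\right)\right)} = \frac{1}{-22369564672 + \left(407 + \left(\left(-8 + \frac{7}{9}\right) + 20\right) 14 \left(-710\right)\right)} = \frac{1}{-22369564672 + \left(407 + \left(- \frac{65}{9} + 20\right) 14 \left(-710\right)\right)} = \frac{1}{-22369564672 + \left(407 + \frac{115}{9} \cdot 14 \left(-710\right)\right)} = \frac{1}{-22369564672 + \left(407 + \frac{1610}{9} \left(-710\right)\right)} = \frac{1}{-22369564672 + \left(407 - \frac{1143100}{9}\right)} = \frac{1}{-22369564672 - \frac{1139437}{9}} = \frac{1}{- \frac{201327221485}{9}} = - \frac{9}{201327221485}$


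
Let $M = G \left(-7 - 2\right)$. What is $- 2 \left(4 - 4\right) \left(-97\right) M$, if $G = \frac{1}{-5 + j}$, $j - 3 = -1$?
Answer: $0$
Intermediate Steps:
$j = 2$ ($j = 3 - 1 = 2$)
$G = - \frac{1}{3}$ ($G = \frac{1}{-5 + 2} = \frac{1}{-3} = - \frac{1}{3} \approx -0.33333$)
$M = 3$ ($M = - \frac{-7 - 2}{3} = \left(- \frac{1}{3}\right) \left(-9\right) = 3$)
$- 2 \left(4 - 4\right) \left(-97\right) M = - 2 \left(4 - 4\right) \left(-97\right) 3 = \left(-2\right) 0 \left(-97\right) 3 = 0 \left(-97\right) 3 = 0 \cdot 3 = 0$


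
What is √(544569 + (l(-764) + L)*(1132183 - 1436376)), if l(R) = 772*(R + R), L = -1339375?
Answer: 2*√191564993458 ≈ 8.7536e+5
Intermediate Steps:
l(R) = 1544*R (l(R) = 772*(2*R) = 1544*R)
√(544569 + (l(-764) + L)*(1132183 - 1436376)) = √(544569 + (1544*(-764) - 1339375)*(1132183 - 1436376)) = √(544569 + (-1179616 - 1339375)*(-304193)) = √(544569 - 2518991*(-304193)) = √(544569 + 766259429263) = √766259973832 = 2*√191564993458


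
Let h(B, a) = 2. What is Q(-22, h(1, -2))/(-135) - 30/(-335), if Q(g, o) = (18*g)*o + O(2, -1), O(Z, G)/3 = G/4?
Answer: 71899/12060 ≈ 5.9618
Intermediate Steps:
O(Z, G) = 3*G/4 (O(Z, G) = 3*(G/4) = 3*G/4)
Q(g, o) = -3/4 + 18*g*o (Q(g, o) = (18*g)*o + (3/4)*(-1) = 18*g*o - 3/4 = -3/4 + 18*g*o)
Q(-22, h(1, -2))/(-135) - 30/(-335) = (-3/4 + 18*(-22)*2)/(-135) - 30/(-335) = (-3/4 - 792)*(-1/135) - 30*(-1/335) = -3171/4*(-1/135) + 6/67 = 1057/180 + 6/67 = 71899/12060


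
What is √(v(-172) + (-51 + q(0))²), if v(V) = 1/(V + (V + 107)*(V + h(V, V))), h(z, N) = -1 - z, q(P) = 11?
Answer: √18318293/107 ≈ 40.000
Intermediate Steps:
v(V) = -1/107 (v(V) = 1/(V + (V + 107)*(V + (-1 - V))) = 1/(V + (107 + V)*(-1)) = 1/(V + (-107 - V)) = 1/(-107) = -1/107)
√(v(-172) + (-51 + q(0))²) = √(-1/107 + (-51 + 11)²) = √(-1/107 + (-40)²) = √(-1/107 + 1600) = √(171199/107) = √18318293/107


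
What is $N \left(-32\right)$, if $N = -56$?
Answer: $1792$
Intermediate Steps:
$N \left(-32\right) = \left(-56\right) \left(-32\right) = 1792$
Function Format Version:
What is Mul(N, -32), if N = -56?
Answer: 1792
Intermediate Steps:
Mul(N, -32) = Mul(-56, -32) = 1792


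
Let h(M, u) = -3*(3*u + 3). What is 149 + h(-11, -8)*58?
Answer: 3803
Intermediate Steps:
h(M, u) = -9 - 9*u (h(M, u) = -3*(3 + 3*u) = -9 - 9*u)
149 + h(-11, -8)*58 = 149 + (-9 - 9*(-8))*58 = 149 + (-9 + 72)*58 = 149 + 63*58 = 149 + 3654 = 3803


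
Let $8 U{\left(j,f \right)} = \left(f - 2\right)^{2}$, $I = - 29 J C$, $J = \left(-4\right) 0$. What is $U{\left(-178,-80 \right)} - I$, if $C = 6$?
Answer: $\frac{1681}{2} \approx 840.5$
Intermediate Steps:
$J = 0$
$I = 0$ ($I = \left(-29\right) 0 \cdot 6 = 0 \cdot 6 = 0$)
$U{\left(j,f \right)} = \frac{\left(-2 + f\right)^{2}}{8}$ ($U{\left(j,f \right)} = \frac{\left(f - 2\right)^{2}}{8} = \frac{\left(-2 + f\right)^{2}}{8}$)
$U{\left(-178,-80 \right)} - I = \frac{\left(-2 - 80\right)^{2}}{8} - 0 = \frac{\left(-82\right)^{2}}{8} + 0 = \frac{1}{8} \cdot 6724 + 0 = \frac{1681}{2} + 0 = \frac{1681}{2}$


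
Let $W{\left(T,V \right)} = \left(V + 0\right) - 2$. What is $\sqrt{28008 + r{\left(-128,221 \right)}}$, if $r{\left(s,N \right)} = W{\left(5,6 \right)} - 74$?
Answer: $\sqrt{27938} \approx 167.15$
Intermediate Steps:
$W{\left(T,V \right)} = -2 + V$ ($W{\left(T,V \right)} = V - 2 = -2 + V$)
$r{\left(s,N \right)} = -70$ ($r{\left(s,N \right)} = \left(-2 + 6\right) - 74 = 4 - 74 = -70$)
$\sqrt{28008 + r{\left(-128,221 \right)}} = \sqrt{28008 - 70} = \sqrt{27938}$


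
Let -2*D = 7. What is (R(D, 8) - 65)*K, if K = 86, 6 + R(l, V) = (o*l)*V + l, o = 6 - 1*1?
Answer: -18447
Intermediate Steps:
o = 5 (o = 6 - 1 = 5)
D = -7/2 (D = -½*7 = -7/2 ≈ -3.5000)
R(l, V) = -6 + l + 5*V*l (R(l, V) = -6 + ((5*l)*V + l) = -6 + (5*V*l + l) = -6 + (l + 5*V*l) = -6 + l + 5*V*l)
(R(D, 8) - 65)*K = ((-6 - 7/2 + 5*8*(-7/2)) - 65)*86 = ((-6 - 7/2 - 140) - 65)*86 = (-299/2 - 65)*86 = -429/2*86 = -18447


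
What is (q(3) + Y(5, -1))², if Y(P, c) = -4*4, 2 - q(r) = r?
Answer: 289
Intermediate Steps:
q(r) = 2 - r
Y(P, c) = -16
(q(3) + Y(5, -1))² = ((2 - 1*3) - 16)² = ((2 - 3) - 16)² = (-1 - 16)² = (-17)² = 289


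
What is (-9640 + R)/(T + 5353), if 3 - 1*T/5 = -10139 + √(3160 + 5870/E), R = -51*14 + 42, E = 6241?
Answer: -3608057255096/19615344080779 - 4073240*√19727430/19615344080779 ≈ -0.18486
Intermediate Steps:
R = -672 (R = -714 + 42 = -672)
T = 50710 - 5*√19727430/79 (T = 15 - 5*(-10139 + √(3160 + 5870/6241)) = 15 - 5*(-10139 + √(19727430/6241)) = 15 - 5*(-10139 + √19727430/79) = 15 + (50695 - 5*√19727430/79) = 50710 - 5*√19727430/79 ≈ 50429.)
(-9640 + R)/(T + 5353) = (-9640 - 672)/((50710 - 5*√19727430/79) + 5353) = -10312/(56063 - 5*√19727430/79)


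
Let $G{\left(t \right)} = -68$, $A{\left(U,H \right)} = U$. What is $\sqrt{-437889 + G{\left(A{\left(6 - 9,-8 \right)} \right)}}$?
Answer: $i \sqrt{437957} \approx 661.78 i$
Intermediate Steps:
$\sqrt{-437889 + G{\left(A{\left(6 - 9,-8 \right)} \right)}} = \sqrt{-437889 - 68} = \sqrt{-437957} = i \sqrt{437957}$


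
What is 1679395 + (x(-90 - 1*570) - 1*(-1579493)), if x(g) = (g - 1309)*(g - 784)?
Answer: 6102124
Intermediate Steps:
x(g) = (-1309 + g)*(-784 + g)
1679395 + (x(-90 - 1*570) - 1*(-1579493)) = 1679395 + ((1026256 + (-90 - 1*570)**2 - 2093*(-90 - 1*570)) - 1*(-1579493)) = 1679395 + ((1026256 + (-90 - 570)**2 - 2093*(-90 - 570)) + 1579493) = 1679395 + ((1026256 + (-660)**2 - 2093*(-660)) + 1579493) = 1679395 + ((1026256 + 435600 + 1381380) + 1579493) = 1679395 + (2843236 + 1579493) = 1679395 + 4422729 = 6102124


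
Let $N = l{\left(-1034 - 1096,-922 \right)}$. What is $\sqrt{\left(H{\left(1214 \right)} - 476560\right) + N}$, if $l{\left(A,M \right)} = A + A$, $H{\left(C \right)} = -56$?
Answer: $2 i \sqrt{120219} \approx 693.45 i$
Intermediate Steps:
$l{\left(A,M \right)} = 2 A$
$N = -4260$ ($N = 2 \left(-1034 - 1096\right) = 2 \left(-2130\right) = -4260$)
$\sqrt{\left(H{\left(1214 \right)} - 476560\right) + N} = \sqrt{\left(-56 - 476560\right) - 4260} = \sqrt{-476616 - 4260} = \sqrt{-480876} = 2 i \sqrt{120219}$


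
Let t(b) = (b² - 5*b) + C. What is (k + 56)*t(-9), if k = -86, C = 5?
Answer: -3930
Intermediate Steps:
t(b) = 5 + b² - 5*b (t(b) = (b² - 5*b) + 5 = 5 + b² - 5*b)
(k + 56)*t(-9) = (-86 + 56)*(5 + (-9)² - 5*(-9)) = -30*(5 + 81 + 45) = -30*131 = -3930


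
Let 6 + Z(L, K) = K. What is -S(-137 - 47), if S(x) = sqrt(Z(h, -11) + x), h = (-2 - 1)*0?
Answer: -I*sqrt(201) ≈ -14.177*I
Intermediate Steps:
h = 0 (h = -3*0 = 0)
Z(L, K) = -6 + K
S(x) = sqrt(-17 + x) (S(x) = sqrt((-6 - 11) + x) = sqrt(-17 + x))
-S(-137 - 47) = -sqrt(-17 + (-137 - 47)) = -sqrt(-17 - 184) = -sqrt(-201) = -I*sqrt(201)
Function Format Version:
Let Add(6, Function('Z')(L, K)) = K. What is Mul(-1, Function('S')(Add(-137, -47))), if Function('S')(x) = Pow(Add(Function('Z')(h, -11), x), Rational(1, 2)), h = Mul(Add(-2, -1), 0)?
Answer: Mul(-1, I, Pow(201, Rational(1, 2))) ≈ Mul(-14.177, I)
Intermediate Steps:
h = 0 (h = Mul(-3, 0) = 0)
Function('Z')(L, K) = Add(-6, K)
Function('S')(x) = Pow(Add(-17, x), Rational(1, 2)) (Function('S')(x) = Pow(Add(Add(-6, -11), x), Rational(1, 2)) = Pow(Add(-17, x), Rational(1, 2)))
Mul(-1, Function('S')(Add(-137, -47))) = Mul(-1, Pow(Add(-17, Add(-137, -47)), Rational(1, 2))) = Mul(-1, Pow(Add(-17, -184), Rational(1, 2))) = Mul(-1, Pow(-201, Rational(1, 2))) = Mul(-1, Mul(I, Pow(201, Rational(1, 2)))) = Mul(-1, I, Pow(201, Rational(1, 2)))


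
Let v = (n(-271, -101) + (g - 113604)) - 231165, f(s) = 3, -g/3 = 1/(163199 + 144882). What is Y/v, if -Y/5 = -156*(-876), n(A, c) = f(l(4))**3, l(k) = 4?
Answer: 14033705712/7080564007 ≈ 1.9820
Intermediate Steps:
g = -3/308081 (g = -3/(163199 + 144882) = -3/308081 ≈ -9.7377e-6)
n(A, c) = 27 (n(A, c) = 3**3 = 27)
v = -106208460105/308081 (v = (27 + (-3/308081 - 113604)) - 231165 = (27 - 34999233927/308081) - 231165 = -34990915740/308081 - 231165 = -106208460105/308081 ≈ -3.4474e+5)
Y = -683280 (Y = -(-780)*(-876) = -5*136656 = -683280)
Y/v = -683280/(-106208460105/308081) = -683280*(-308081/106208460105) = 14033705712/7080564007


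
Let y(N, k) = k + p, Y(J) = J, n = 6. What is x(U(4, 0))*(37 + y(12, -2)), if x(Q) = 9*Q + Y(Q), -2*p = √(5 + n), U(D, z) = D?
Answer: 1400 - 20*√11 ≈ 1333.7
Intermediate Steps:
p = -√11/2 (p = -√(5 + 6)/2 = -√11/2 ≈ -1.6583)
y(N, k) = k - √11/2
x(Q) = 10*Q (x(Q) = 9*Q + Q = 10*Q)
x(U(4, 0))*(37 + y(12, -2)) = (10*4)*(37 + (-2 - √11/2)) = 40*(35 - √11/2) = 1400 - 20*√11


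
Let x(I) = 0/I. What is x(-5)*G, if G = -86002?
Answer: 0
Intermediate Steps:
x(I) = 0
x(-5)*G = 0*(-86002) = 0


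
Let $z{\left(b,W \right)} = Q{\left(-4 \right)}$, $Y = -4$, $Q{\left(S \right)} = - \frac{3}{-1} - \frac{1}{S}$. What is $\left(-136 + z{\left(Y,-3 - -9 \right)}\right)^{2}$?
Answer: $\frac{281961}{16} \approx 17623.0$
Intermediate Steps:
$Q{\left(S \right)} = 3 - \frac{1}{S}$ ($Q{\left(S \right)} = \left(-3\right) \left(-1\right) - \frac{1}{S} = 3 - \frac{1}{S}$)
$z{\left(b,W \right)} = \frac{13}{4}$ ($z{\left(b,W \right)} = 3 - \frac{1}{-4} = 3 - - \frac{1}{4} = 3 + \frac{1}{4} = \frac{13}{4}$)
$\left(-136 + z{\left(Y,-3 - -9 \right)}\right)^{2} = \left(-136 + \frac{13}{4}\right)^{2} = \left(- \frac{531}{4}\right)^{2} = \frac{281961}{16}$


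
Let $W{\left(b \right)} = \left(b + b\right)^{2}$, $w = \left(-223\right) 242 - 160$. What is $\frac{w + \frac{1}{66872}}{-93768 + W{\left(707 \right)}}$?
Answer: $- \frac{3619513871}{127433155616} \approx -0.028403$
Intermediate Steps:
$w = -54126$ ($w = -53966 - 160 = -54126$)
$W{\left(b \right)} = 4 b^{2}$ ($W{\left(b \right)} = \left(2 b\right)^{2} = 4 b^{2}$)
$\frac{w + \frac{1}{66872}}{-93768 + W{\left(707 \right)}} = \frac{-54126 + \frac{1}{66872}}{-93768 + 4 \cdot 707^{2}} = \frac{-54126 + \frac{1}{66872}}{-93768 + 4 \cdot 499849} = - \frac{3619513871}{66872 \left(-93768 + 1999396\right)} = - \frac{3619513871}{66872 \cdot 1905628} = \left(- \frac{3619513871}{66872}\right) \frac{1}{1905628} = - \frac{3619513871}{127433155616}$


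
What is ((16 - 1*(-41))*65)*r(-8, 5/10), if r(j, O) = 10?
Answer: 37050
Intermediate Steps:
((16 - 1*(-41))*65)*r(-8, 5/10) = ((16 - 1*(-41))*65)*10 = ((16 + 41)*65)*10 = (57*65)*10 = 3705*10 = 37050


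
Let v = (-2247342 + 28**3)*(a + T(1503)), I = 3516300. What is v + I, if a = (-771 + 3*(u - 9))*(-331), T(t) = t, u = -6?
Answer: -604410182310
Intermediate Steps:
a = 270096 (a = (-771 + 3*(-6 - 9))*(-331) = (-771 + 3*(-15))*(-331) = (-771 - 45)*(-331) = -816*(-331) = 270096)
v = -604413698610 (v = (-2247342 + 28**3)*(270096 + 1503) = (-2247342 + 21952)*271599 = -2225390*271599 = -604413698610)
v + I = -604413698610 + 3516300 = -604410182310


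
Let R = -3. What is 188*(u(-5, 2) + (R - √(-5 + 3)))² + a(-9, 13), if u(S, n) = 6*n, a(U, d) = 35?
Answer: 14887 - 3384*I*√2 ≈ 14887.0 - 4785.7*I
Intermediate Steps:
188*(u(-5, 2) + (R - √(-5 + 3)))² + a(-9, 13) = 188*(6*2 + (-3 - √(-5 + 3)))² + 35 = 188*(12 + (-3 - √(-2)))² + 35 = 188*(12 + (-3 - I*√2))² + 35 = 188*(9 - I*√2)² + 35 = 35 + 188*(9 - I*√2)²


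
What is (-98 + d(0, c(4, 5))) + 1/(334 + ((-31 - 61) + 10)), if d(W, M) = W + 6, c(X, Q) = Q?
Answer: -23183/252 ≈ -91.996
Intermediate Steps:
d(W, M) = 6 + W
(-98 + d(0, c(4, 5))) + 1/(334 + ((-31 - 61) + 10)) = (-98 + (6 + 0)) + 1/(334 + ((-31 - 61) + 10)) = (-98 + 6) + 1/(334 + (-92 + 10)) = -92 + 1/(334 - 82) = -92 + 1/252 = -23183/252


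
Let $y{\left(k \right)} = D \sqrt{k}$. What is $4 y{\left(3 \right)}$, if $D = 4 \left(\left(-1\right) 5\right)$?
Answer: $- 80 \sqrt{3} \approx -138.56$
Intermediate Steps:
$D = -20$ ($D = 4 \left(-5\right) = -20$)
$y{\left(k \right)} = - 20 \sqrt{k}$
$4 y{\left(3 \right)} = 4 \left(- 20 \sqrt{3}\right) = - 80 \sqrt{3}$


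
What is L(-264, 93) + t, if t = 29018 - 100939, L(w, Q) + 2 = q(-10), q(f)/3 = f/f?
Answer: -71920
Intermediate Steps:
q(f) = 3 (q(f) = 3*(f/f) = 3*1 = 3)
L(w, Q) = 1 (L(w, Q) = -2 + 3 = 1)
t = -71921
L(-264, 93) + t = 1 - 71921 = -71920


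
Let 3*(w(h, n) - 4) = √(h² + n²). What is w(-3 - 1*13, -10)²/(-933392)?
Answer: -(6 + √89)²/2100132 ≈ -0.00011343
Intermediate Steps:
w(h, n) = 4 + √(h² + n²)/3
w(-3 - 1*13, -10)²/(-933392) = (4 + √((-3 - 1*13)² + (-10)²)/3)²/(-933392) = (4 + √((-3 - 13)² + 100)/3)²*(-1/933392) = (4 + √((-16)² + 100)/3)²*(-1/933392) = (4 + √(256 + 100)/3)²*(-1/933392) = (4 + √356/3)²*(-1/933392) = (4 + (2*√89)/3)²*(-1/933392) = (4 + 2*√89/3)²*(-1/933392) = -(4 + 2*√89/3)²/933392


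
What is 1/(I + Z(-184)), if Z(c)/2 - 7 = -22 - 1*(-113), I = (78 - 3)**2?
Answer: 1/5821 ≈ 0.00017179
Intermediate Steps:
I = 5625 (I = 75**2 = 5625)
Z(c) = 196 (Z(c) = 14 + 2*(-22 - 1*(-113)) = 14 + 2*(-22 + 113) = 14 + 2*91 = 14 + 182 = 196)
1/(I + Z(-184)) = 1/(5625 + 196) = 1/5821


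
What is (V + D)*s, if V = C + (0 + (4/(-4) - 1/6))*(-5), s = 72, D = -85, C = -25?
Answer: -7500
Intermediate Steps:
V = -115/6 (V = -25 + (0 + (4/(-4) - 1/6))*(-5) = -25 + (0 + (4*(-¼) - 1*⅙))*(-5) = -25 + (0 + (-1 - ⅙))*(-5) = -25 + (0 - 7/6)*(-5) = -25 - 7/6*(-5) = -25 + 35/6 = -115/6 ≈ -19.167)
(V + D)*s = (-115/6 - 85)*72 = -625/6*72 = -7500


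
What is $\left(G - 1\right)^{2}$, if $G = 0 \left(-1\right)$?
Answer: $1$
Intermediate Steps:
$G = 0$
$\left(G - 1\right)^{2} = \left(0 - 1\right)^{2} = \left(-1\right)^{2} = 1$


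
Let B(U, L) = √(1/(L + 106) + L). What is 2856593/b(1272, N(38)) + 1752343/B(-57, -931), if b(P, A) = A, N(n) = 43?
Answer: 2856593/43 - 8761715*I*√6336627/384038 ≈ 66432.0 - 57431.0*I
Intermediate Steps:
B(U, L) = √(L + 1/(106 + L)) (B(U, L) = √(1/(106 + L) + L) = √(L + 1/(106 + L)))
2856593/b(1272, N(38)) + 1752343/B(-57, -931) = 2856593/43 + 1752343/(√((1 - 931*(106 - 931))/(106 - 931))) = 2856593*(1/43) + 1752343/(√((1 - 931*(-825))/(-825))) = 2856593/43 + 1752343/(√(-(1 + 768075)/825)) = 2856593/43 + 1752343/(√(-1/825*768076)) = 2856593/43 + 1752343/(√(-768076/825)) = 2856593/43 + 1752343/((2*I*√6336627/165)) = 2856593/43 + 1752343*(-5*I*√6336627/384038) = 2856593/43 - 8761715*I*√6336627/384038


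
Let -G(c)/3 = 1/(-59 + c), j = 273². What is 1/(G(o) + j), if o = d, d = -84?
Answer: 143/10657650 ≈ 1.3418e-5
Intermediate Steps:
j = 74529
o = -84
G(c) = -3/(-59 + c)
1/(G(o) + j) = 1/(-3/(-59 - 84) + 74529) = 1/(-3/(-143) + 74529) = 1/(-3*(-1/143) + 74529) = 1/(3/143 + 74529) = 1/(10657650/143) = 143/10657650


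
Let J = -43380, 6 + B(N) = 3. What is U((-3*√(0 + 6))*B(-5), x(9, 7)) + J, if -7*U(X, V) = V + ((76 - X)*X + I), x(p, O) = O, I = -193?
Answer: -43284 - 684*√6/7 ≈ -43523.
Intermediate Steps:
B(N) = -3 (B(N) = -6 + 3 = -3)
U(X, V) = 193/7 - V/7 - X*(76 - X)/7 (U(X, V) = -(V + ((76 - X)*X - 193))/7 = -(V + (X*(76 - X) - 193))/7 = -(V + (-193 + X*(76 - X)))/7 = -(-193 + V + X*(76 - X))/7 = 193/7 - V/7 - X*(76 - X)/7)
U((-3*√(0 + 6))*B(-5), x(9, 7)) + J = (193/7 - 76*(-3*√(0 + 6))*(-3)/7 - ⅐*7 + (-3*√(0 + 6)*(-3))²/7) - 43380 = (193/7 - 76*(-3*√6)*(-3)/7 - 1 + (-3*√6*(-3))²/7) - 43380 = (193/7 - 684*√6/7 - 1 + (9*√6)²/7) - 43380 = (193/7 - 684*√6/7 - 1 + (⅐)*486) - 43380 = (193/7 - 684*√6/7 - 1 + 486/7) - 43380 = (96 - 684*√6/7) - 43380 = -43284 - 684*√6/7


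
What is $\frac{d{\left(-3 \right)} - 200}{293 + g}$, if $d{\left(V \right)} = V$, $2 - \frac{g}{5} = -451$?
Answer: $- \frac{203}{2558} \approx -0.079359$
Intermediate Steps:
$g = 2265$ ($g = 10 - -2255 = 10 + 2255 = 2265$)
$\frac{d{\left(-3 \right)} - 200}{293 + g} = \frac{-3 - 200}{293 + 2265} = - \frac{203}{2558}$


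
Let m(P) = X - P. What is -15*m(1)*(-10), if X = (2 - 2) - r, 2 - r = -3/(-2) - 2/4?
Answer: -300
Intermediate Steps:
r = 1 (r = 2 - (-3/(-2) - 2/4) = 2 - (-3*(-½) - 2*¼) = 2 - (3/2 - ½) = 2 - 1*1 = 2 - 1 = 1)
X = -1 (X = (2 - 2) - 1*1 = 0 - 1 = -1)
m(P) = -1 - P
-15*m(1)*(-10) = -15*(-1 - 1*1)*(-10) = -15*(-1 - 1)*(-10) = -15*(-2)*(-10) = 30*(-10) = -300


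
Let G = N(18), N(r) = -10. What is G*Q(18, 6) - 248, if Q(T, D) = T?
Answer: -428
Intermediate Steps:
G = -10
G*Q(18, 6) - 248 = -10*18 - 248 = -180 - 248 = -428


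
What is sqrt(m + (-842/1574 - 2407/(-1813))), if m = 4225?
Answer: sqrt(175572777868309)/203833 ≈ 65.006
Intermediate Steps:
sqrt(m + (-842/1574 - 2407/(-1813))) = sqrt(4225 + (-842/1574 - 2407/(-1813))) = sqrt(4225 + (-842*1/1574 - 2407*(-1/1813))) = sqrt(4225 + (-421/787 + 2407/1813)) = sqrt(4225 + 1131036/1426831) = sqrt(6029492011/1426831) = sqrt(175572777868309)/203833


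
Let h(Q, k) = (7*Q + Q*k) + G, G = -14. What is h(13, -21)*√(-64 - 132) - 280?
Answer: -280 - 2744*I ≈ -280.0 - 2744.0*I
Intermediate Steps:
h(Q, k) = -14 + 7*Q + Q*k (h(Q, k) = (7*Q + Q*k) - 14 = -14 + 7*Q + Q*k)
h(13, -21)*√(-64 - 132) - 280 = (-14 + 7*13 + 13*(-21))*√(-64 - 132) - 280 = (-14 + 91 - 273)*√(-196) - 280 = -2744*I - 280 = -280 - 2744*I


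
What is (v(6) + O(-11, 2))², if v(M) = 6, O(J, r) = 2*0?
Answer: 36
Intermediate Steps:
O(J, r) = 0
(v(6) + O(-11, 2))² = (6 + 0)² = 6² = 36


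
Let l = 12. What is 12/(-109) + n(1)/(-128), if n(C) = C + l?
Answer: -2953/13952 ≈ -0.21165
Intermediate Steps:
n(C) = 12 + C (n(C) = C + 12 = 12 + C)
12/(-109) + n(1)/(-128) = 12/(-109) + (12 + 1)/(-128) = 12*(-1/109) + 13*(-1/128) = -12/109 - 13/128 = -2953/13952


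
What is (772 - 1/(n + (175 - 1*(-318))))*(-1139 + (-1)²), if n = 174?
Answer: -585982374/667 ≈ -8.7853e+5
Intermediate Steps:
(772 - 1/(n + (175 - 1*(-318))))*(-1139 + (-1)²) = (772 - 1/(174 + (175 - 1*(-318))))*(-1139 + (-1)²) = (772 - 1/(174 + (175 + 318)))*(-1139 + 1) = (772 - 1/(174 + 493))*(-1138) = (772 - 1/667)*(-1138) = (514923/667)*(-1138) = -585982374/667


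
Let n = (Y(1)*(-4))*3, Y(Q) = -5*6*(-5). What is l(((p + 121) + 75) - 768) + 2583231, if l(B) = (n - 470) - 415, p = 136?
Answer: 2580546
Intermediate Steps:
Y(Q) = 150 (Y(Q) = -30*(-5) = 150)
n = -1800 (n = (150*(-4))*3 = -600*3 = -1800)
l(B) = -2685 (l(B) = (-1800 - 470) - 415 = -2270 - 415 = -2685)
l(((p + 121) + 75) - 768) + 2583231 = -2685 + 2583231 = 2580546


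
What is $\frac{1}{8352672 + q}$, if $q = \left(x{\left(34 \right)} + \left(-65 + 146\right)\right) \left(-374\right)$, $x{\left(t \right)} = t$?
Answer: $\frac{1}{8309662} \approx 1.2034 \cdot 10^{-7}$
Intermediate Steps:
$q = -43010$ ($q = \left(34 + \left(-65 + 146\right)\right) \left(-374\right) = \left(34 + 81\right) \left(-374\right) = 115 \left(-374\right) = -43010$)
$\frac{1}{8352672 + q} = \frac{1}{8352672 - 43010} = \frac{1}{8309662}$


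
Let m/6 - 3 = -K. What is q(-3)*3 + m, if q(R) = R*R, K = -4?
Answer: 69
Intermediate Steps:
m = 42 (m = 18 + 6*(-1*(-4)) = 18 + 6*4 = 18 + 24 = 42)
q(R) = R**2
q(-3)*3 + m = (-3)**2*3 + 42 = 9*3 + 42 = 27 + 42 = 69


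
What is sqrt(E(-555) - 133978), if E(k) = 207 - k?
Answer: 4*I*sqrt(8326) ≈ 364.99*I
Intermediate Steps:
sqrt(E(-555) - 133978) = sqrt((207 - 1*(-555)) - 133978) = sqrt((207 + 555) - 133978) = sqrt(762 - 133978) = sqrt(-133216) = 4*I*sqrt(8326)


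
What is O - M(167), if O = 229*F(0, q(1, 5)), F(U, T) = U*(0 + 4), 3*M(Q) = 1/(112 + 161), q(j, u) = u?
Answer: -1/819 ≈ -0.0012210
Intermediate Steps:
M(Q) = 1/819 (M(Q) = 1/(3*(112 + 161)) = (1/3)/273 = (1/3)*(1/273) = 1/819)
F(U, T) = 4*U (F(U, T) = U*4 = 4*U)
O = 0 (O = 229*(4*0) = 229*0 = 0)
O - M(167) = 0 - 1*1/819 = 0 - 1/819 = -1/819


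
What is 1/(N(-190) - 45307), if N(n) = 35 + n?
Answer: -1/45462 ≈ -2.1996e-5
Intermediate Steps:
1/(N(-190) - 45307) = 1/((35 - 190) - 45307) = 1/(-155 - 45307) = 1/(-45462) = -1/45462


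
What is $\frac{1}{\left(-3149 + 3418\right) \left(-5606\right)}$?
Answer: $- \frac{1}{1508014} \approx -6.6312 \cdot 10^{-7}$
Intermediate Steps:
$\frac{1}{\left(-3149 + 3418\right) \left(-5606\right)} = \frac{1}{269} \left(- \frac{1}{5606}\right) = - \frac{1}{1508014}$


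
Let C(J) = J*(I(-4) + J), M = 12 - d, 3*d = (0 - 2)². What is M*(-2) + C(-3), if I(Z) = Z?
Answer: -⅓ ≈ -0.33333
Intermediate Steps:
d = 4/3 (d = (0 - 2)²/3 = (⅓)*(-2)² = (⅓)*4 = 4/3 ≈ 1.3333)
M = 32/3 (M = 12 - 1*4/3 = 12 - 4/3 = 32/3 ≈ 10.667)
C(J) = J*(-4 + J)
M*(-2) + C(-3) = (32/3)*(-2) - 3*(-4 - 3) = -64/3 - 3*(-7) = -64/3 + 21 = -⅓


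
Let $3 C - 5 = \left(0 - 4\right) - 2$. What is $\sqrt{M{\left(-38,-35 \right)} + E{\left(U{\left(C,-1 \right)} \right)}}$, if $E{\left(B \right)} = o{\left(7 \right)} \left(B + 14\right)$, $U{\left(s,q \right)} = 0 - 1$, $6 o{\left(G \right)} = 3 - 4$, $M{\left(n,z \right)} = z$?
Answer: $\frac{i \sqrt{1338}}{6} \approx 6.0965 i$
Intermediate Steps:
$o{\left(G \right)} = - \frac{1}{6}$ ($o{\left(G \right)} = \frac{3 - 4}{6} = \frac{1}{6} \left(-1\right) = - \frac{1}{6}$)
$C = - \frac{1}{3}$ ($C = \frac{5}{3} + \frac{\left(0 - 4\right) - 2}{3} = \frac{5}{3} + \frac{-4 - 2}{3} = \frac{5}{3} + \frac{1}{3} \left(-6\right) = \frac{5}{3} - 2 = - \frac{1}{3} \approx -0.33333$)
$U{\left(s,q \right)} = -1$ ($U{\left(s,q \right)} = 0 - 1 = -1$)
$E{\left(B \right)} = - \frac{7}{3} - \frac{B}{6}$ ($E{\left(B \right)} = - \frac{B + 14}{6} = - \frac{14 + B}{6} = - \frac{7}{3} - \frac{B}{6}$)
$\sqrt{M{\left(-38,-35 \right)} + E{\left(U{\left(C,-1 \right)} \right)}} = \sqrt{-35 - \frac{13}{6}} = \sqrt{- \frac{223}{6}} = \frac{i \sqrt{1338}}{6}$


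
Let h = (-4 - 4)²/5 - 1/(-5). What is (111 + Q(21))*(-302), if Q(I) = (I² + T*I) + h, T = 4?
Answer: -195998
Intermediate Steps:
h = 13 (h = (-8)²*(⅕) - 1*(-⅕) = 64*(⅕) + ⅕ = 64/5 + ⅕ = 13)
Q(I) = 13 + I² + 4*I (Q(I) = (I² + 4*I) + 13 = 13 + I² + 4*I)
(111 + Q(21))*(-302) = (111 + (13 + 21² + 4*21))*(-302) = (111 + (13 + 441 + 84))*(-302) = (111 + 538)*(-302) = 649*(-302) = -195998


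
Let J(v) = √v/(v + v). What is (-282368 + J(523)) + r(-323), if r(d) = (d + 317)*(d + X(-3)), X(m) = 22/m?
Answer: -280386 + √523/1046 ≈ -2.8039e+5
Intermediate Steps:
r(d) = (317 + d)*(-22/3 + d) (r(d) = (d + 317)*(d + 22/(-3)) = (317 + d)*(d + 22*(-⅓)) = (317 + d)*(d - 22/3) = (317 + d)*(-22/3 + d))
J(v) = 1/(2*√v) (J(v) = √v/((2*v)) = (1/(2*v))*√v = 1/(2*√v))
(-282368 + J(523)) + r(-323) = (-282368 + 1/(2*√523)) + (-6974/3 + (-323)² + (929/3)*(-323)) = (-282368 + (√523/523)/2) + (-6974/3 + 104329 - 300067/3) = (-282368 + √523/1046) + 1982 = -280386 + √523/1046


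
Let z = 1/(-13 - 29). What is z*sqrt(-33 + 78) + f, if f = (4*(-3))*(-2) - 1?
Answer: 23 - sqrt(5)/14 ≈ 22.840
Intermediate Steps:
z = -1/42 (z = 1/(-42) = -1/42 ≈ -0.023810)
f = 23 (f = -12*(-2) - 1 = 24 - 1 = 23)
z*sqrt(-33 + 78) + f = -sqrt(-33 + 78)/42 + 23 = -sqrt(5)/14 + 23 = 23 - sqrt(5)/14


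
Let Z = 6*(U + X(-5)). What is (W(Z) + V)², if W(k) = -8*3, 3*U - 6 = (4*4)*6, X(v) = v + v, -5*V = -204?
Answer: 7056/25 ≈ 282.24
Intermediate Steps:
V = 204/5 (V = -⅕*(-204) = 204/5 ≈ 40.800)
X(v) = 2*v
U = 34 (U = 2 + ((4*4)*6)/3 = 2 + (16*6)/3 = 2 + (⅓)*96 = 2 + 32 = 34)
Z = 144 (Z = 6*(34 + 2*(-5)) = 6*(34 - 10) = 6*24 = 144)
W(k) = -24
(W(Z) + V)² = (-24 + 204/5)² = (84/5)² = 7056/25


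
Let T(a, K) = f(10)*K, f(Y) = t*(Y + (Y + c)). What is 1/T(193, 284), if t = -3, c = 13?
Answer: -1/28116 ≈ -3.5567e-5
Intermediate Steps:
f(Y) = -39 - 6*Y (f(Y) = -3*(Y + (Y + 13)) = -3*(Y + (13 + Y)) = -3*(13 + 2*Y) = -39 - 6*Y)
T(a, K) = -99*K (T(a, K) = (-39 - 6*10)*K = (-39 - 60)*K = -99*K)
1/T(193, 284) = 1/(-99*284) = 1/(-28116) = -1/28116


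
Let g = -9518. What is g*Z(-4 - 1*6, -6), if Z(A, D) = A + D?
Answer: 152288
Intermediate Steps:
g*Z(-4 - 1*6, -6) = -9518*((-4 - 1*6) - 6) = -9518*((-4 - 6) - 6) = -9518*(-10 - 6) = -9518*(-16) = 152288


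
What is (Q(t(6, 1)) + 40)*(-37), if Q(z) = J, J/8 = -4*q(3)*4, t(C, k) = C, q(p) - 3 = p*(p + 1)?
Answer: 69560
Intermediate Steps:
q(p) = 3 + p*(1 + p) (q(p) = 3 + p*(p + 1) = 3 + p*(1 + p))
J = -1920 (J = 8*(-4*(3 + 3 + 3**2)*4) = 8*(-4*(3 + 3 + 9)*4) = 8*(-4*15*4) = 8*(-60*4) = 8*(-240) = -1920)
Q(z) = -1920
(Q(t(6, 1)) + 40)*(-37) = (-1920 + 40)*(-37) = -1880*(-37) = 69560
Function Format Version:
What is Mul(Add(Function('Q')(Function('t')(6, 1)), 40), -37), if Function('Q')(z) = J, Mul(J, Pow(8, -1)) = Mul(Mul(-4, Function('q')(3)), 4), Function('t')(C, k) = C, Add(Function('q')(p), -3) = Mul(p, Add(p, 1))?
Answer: 69560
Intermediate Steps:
Function('q')(p) = Add(3, Mul(p, Add(1, p))) (Function('q')(p) = Add(3, Mul(p, Add(p, 1))) = Add(3, Mul(p, Add(1, p))))
J = -1920 (J = Mul(8, Mul(Mul(-4, Add(3, 3, Pow(3, 2))), 4)) = Mul(8, Mul(Mul(-4, Add(3, 3, 9)), 4)) = Mul(8, Mul(Mul(-4, 15), 4)) = Mul(8, Mul(-60, 4)) = Mul(8, -240) = -1920)
Function('Q')(z) = -1920
Mul(Add(Function('Q')(Function('t')(6, 1)), 40), -37) = Mul(Add(-1920, 40), -37) = Mul(-1880, -37) = 69560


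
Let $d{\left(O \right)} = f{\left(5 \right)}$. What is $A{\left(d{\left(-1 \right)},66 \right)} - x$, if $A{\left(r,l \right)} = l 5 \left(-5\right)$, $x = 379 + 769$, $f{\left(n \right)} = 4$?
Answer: $-2798$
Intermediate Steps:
$d{\left(O \right)} = 4$
$x = 1148$
$A{\left(r,l \right)} = - 25 l$ ($A{\left(r,l \right)} = 5 l \left(-5\right) = - 25 l$)
$A{\left(d{\left(-1 \right)},66 \right)} - x = \left(-25\right) 66 - 1148 = -1650 - 1148 = -2798$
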